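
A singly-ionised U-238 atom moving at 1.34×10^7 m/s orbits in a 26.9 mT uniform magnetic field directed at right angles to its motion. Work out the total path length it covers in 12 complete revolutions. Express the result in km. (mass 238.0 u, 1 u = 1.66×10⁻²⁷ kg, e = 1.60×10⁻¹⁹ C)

r = mv/(qB) = 1230 m, so one revolution covers 2πr = 7730 m.
In 12 revolutions: L = 12·2πr = 9.27×10^4 m.

L ≈ 92.7 km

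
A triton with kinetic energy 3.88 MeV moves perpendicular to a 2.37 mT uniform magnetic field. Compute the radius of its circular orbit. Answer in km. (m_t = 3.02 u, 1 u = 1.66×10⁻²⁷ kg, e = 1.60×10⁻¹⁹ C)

Convert the energy: K = 3.88 MeV = 6.21×10^-13 J.
v = √(2K/m) = √(2·6.21×10^-13/5.01×10^-27) = 1.57×10^7 m/s.
r = mv/(qB) = (5.01×10^-27)(1.57×10^7) / [(1×1.60×10^-19)(2.37×10^-3)] = 208 m.

r ≈ 0.208 km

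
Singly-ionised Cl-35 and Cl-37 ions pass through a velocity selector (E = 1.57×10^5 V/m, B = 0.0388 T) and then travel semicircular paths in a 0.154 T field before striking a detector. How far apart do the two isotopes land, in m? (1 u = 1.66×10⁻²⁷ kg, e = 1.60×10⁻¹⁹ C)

Both emerge at v = E/B₁ = 4.05×10^6 m/s.
r = mv/(qB₂), so r₁ = 9.5412 m and r₂ = 10.086 m, giving Δr = 0.545 m.
After a semicircle each ion lands a diameter 2r from the entry slit, so the separation is 2Δr = 1.09 m.

Δd ≈ 1.09 m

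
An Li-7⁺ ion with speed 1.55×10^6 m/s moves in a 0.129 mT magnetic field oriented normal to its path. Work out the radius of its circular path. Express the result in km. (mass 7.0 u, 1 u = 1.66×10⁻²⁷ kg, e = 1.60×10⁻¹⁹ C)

The magnetic force provides the centripetal force: qvB = mv²/r, so r = mv/(qB).
r = (1.16×10^-26 kg)(1.55×10^6 m/s) / [(1×1.60×10^-19 C)(1.29×10^-4 T)] = 873 m.

r ≈ 0.873 km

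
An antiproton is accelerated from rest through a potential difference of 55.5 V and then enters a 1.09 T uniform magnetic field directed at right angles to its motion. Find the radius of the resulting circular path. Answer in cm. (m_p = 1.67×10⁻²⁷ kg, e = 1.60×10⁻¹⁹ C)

The kinetic energy gained is K = qV = (1×1.60×10^-19)(55.5) = 8.88×10^-18 J.
v = √(2K/m) = 1.03×10^5 m/s.
r = mv/(qB) = (1.67×10^-27)(1.03×10^5) / [(1×1.60×10^-19)(1.09)] = 9.87×10^-4 m.

r ≈ 0.0987 cm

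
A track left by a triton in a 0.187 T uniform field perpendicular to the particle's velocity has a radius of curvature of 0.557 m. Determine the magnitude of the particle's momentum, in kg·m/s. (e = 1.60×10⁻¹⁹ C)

p ≈ 1.67×10^-20 kg·m/s

Since qvB = mv²/r, the momentum p = mv = qBr.
p = (1×1.60×10^-19)(0.187)(0.557) = 1.67×10^-20 kg·m/s.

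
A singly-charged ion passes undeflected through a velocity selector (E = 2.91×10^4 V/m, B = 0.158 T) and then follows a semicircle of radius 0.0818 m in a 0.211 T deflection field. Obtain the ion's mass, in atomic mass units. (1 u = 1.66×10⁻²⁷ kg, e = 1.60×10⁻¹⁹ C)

v = E/B₁ = 1.84×10^5 m/s.
From r = mv/(qB₂), m = qB₂r/v = (1×1.60×10^-19)(0.211)(0.0818) / (1.84×10^5) = 1.50×10^-26 kg.
In atomic mass units: m = 1.50×10^-26 / 1.66×10^-27 = 9.03 u.

m ≈ 9.03 u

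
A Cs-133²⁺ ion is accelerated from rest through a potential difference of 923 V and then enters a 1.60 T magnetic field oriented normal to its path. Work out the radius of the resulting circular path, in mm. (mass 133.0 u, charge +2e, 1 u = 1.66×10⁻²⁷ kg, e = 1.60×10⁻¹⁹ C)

r ≈ 22.3 mm

The kinetic energy gained is K = qV = (2×1.60×10^-19)(923) = 2.95×10^-16 J.
v = √(2K/m) = 5.17×10^4 m/s.
r = mv/(qB) = (2.21×10^-25)(5.17×10^4) / [(2×1.60×10^-19)(1.60)] = 0.0223 m.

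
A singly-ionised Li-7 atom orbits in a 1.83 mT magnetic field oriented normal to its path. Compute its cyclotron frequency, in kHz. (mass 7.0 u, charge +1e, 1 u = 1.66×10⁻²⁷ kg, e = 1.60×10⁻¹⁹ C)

f = qB/(2πm) = (1×1.60×10^-19)(1.83×10^-3) / [2π(1.16×10^-26)] = 4010 Hz.

f ≈ 4.01 kHz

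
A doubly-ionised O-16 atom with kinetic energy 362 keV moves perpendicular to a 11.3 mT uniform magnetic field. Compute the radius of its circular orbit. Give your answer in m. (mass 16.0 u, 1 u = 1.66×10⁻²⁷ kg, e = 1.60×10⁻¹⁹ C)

r ≈ 15.3 m

Convert the energy: K = 362 keV = 5.79×10^-14 J.
v = √(2K/m) = √(2·5.79×10^-14/2.66×10^-26) = 2.09×10^6 m/s.
r = mv/(qB) = (2.66×10^-26)(2.09×10^6) / [(2×1.60×10^-19)(0.0113)] = 15.3 m.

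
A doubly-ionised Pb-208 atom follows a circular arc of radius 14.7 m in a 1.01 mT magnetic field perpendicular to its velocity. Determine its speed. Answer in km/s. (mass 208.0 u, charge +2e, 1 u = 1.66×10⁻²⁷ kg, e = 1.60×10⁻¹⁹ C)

From qvB = mv²/r, v = qBr/m.
v = (2×1.60×10^-19)(1.01×10^-3)(14.7) / (3.45×10^-25) = 1.38×10^4 m/s.

v ≈ 13.8 km/s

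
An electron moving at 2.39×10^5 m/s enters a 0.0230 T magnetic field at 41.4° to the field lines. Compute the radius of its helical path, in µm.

Only the perpendicular component v⊥ = v sin41.4° = 1.58×10^5 m/s is bent by the field.
r = m v⊥ /(qB) = (9.11×10^-31)(1.58×10^5) / [(1×1.60×10^-19)(0.0230)] = 3.91×10^-5 m.

r ≈ 39.1 µm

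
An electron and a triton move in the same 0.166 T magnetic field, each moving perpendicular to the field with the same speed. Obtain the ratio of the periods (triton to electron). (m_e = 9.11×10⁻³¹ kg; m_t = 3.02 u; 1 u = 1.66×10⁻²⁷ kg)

ratio ≈ 5500

T = 2πm/(qB) is independent of speed, so T₂/T₁ = (m₂/q₂)/(m₁/q₁).
T_{triton}/T_{electron} = (5.01×10^-27/1e) / (9.11×10^-31/1e) = 5500.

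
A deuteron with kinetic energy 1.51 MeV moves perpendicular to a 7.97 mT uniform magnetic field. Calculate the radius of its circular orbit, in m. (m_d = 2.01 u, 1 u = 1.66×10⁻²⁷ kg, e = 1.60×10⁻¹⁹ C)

Convert the energy: K = 1.51 MeV = 2.42×10^-13 J.
v = √(2K/m) = √(2·2.42×10^-13/3.34×10^-27) = 1.20×10^7 m/s.
r = mv/(qB) = (3.34×10^-27)(1.20×10^7) / [(1×1.60×10^-19)(7.97×10^-3)] = 31.5 m.

r ≈ 31.5 m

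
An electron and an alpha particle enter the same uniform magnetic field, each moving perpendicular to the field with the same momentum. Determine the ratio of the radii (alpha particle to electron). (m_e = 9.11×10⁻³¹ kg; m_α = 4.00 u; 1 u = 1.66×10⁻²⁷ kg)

ratio ≈ 0.500

r = p/(qB) ⇒ at equal p, r ∝ 1/q.
r_{alpha particle}/r_{electron} = 0.500.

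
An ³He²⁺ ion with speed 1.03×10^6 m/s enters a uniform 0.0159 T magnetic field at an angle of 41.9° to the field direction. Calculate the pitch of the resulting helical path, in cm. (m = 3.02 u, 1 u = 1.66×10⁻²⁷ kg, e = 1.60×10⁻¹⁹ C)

pitch ≈ 475 cm

The velocity component along B is v∥ = v cos41.9° = 7.67×10^5 m/s.
The cyclotron period T = 2πm/(qB) = 6.19×10^-6 s is set by m, q, B alone.
Pitch = v∥·T = (7.67×10^5)(6.19×10^-6) = 4.75 m.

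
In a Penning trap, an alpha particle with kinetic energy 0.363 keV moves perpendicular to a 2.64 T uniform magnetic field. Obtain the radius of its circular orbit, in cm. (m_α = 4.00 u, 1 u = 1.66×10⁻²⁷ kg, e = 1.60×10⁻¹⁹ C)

r ≈ 0.104 cm

Convert the energy: K = 0.363 keV = 5.81×10^-17 J.
v = √(2K/m) = √(2·5.81×10^-17/6.64×10^-27) = 1.32×10^5 m/s.
r = mv/(qB) = (6.64×10^-27)(1.32×10^5) / [(2×1.60×10^-19)(2.64)] = 1.04×10^-3 m.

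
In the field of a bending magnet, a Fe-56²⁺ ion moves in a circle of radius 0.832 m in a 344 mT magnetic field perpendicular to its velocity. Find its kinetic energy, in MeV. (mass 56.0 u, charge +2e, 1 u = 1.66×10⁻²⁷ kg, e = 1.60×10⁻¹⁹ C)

K ≈ 0.282 MeV

v = qBr/m = (2×1.60×10^-19)(0.344)(0.832) / (9.30×10^-26) = 9.85×10^5 m/s.
K = ½mv² = 0.5·(9.30×10^-26)·(9.85×10^5)² = 4.51×10^-14 J = 0.282 MeV.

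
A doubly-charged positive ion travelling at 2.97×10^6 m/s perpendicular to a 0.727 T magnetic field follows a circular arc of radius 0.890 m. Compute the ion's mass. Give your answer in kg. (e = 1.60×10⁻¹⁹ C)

m ≈ 6.97×10^-26 kg

qvB = mv²/r ⇒ m = qBr/v.
m = (2×1.60×10^-19)(0.727)(0.890) / (2.97×10^6) = 6.97×10^-26 kg.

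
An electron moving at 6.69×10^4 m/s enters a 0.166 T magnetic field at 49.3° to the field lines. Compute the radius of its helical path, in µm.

Only the perpendicular component v⊥ = v sin49.3° = 5.07×10^4 m/s is bent by the field.
r = m v⊥ /(qB) = (9.11×10^-31)(5.07×10^4) / [(1×1.60×10^-19)(0.166)] = 1.74×10^-6 m.

r ≈ 1.74 µm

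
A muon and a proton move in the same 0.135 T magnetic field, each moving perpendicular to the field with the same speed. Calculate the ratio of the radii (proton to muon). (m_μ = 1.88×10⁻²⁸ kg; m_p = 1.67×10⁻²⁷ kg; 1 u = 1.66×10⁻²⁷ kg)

ratio ≈ 8.88

r = mv/(qB) ⇒ at equal v, r ∝ m/q.
r_{proton}/r_{muon} = 8.88.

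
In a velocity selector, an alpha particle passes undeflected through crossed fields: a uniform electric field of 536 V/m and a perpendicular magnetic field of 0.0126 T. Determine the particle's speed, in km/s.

v ≈ 42.5 km/s

For zero net force, qE = qvB, so v = E/B.
v = (536) / (0.0126) = 4.25×10^4 m/s.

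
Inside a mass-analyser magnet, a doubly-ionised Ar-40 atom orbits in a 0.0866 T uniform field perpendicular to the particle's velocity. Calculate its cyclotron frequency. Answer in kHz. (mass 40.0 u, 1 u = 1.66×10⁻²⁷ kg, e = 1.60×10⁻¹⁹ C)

f ≈ 66.4 kHz

f = qB/(2πm) = (2×1.60×10^-19)(0.0866) / [2π(6.64×10^-26)] = 6.64×10^4 Hz.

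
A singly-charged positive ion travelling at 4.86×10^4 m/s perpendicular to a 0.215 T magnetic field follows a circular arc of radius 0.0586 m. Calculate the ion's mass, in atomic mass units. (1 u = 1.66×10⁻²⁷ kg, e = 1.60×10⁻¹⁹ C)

qvB = mv²/r ⇒ m = qBr/v.
m = (1×1.60×10^-19)(0.215)(0.0586) / (4.86×10^4) = 4.15×10^-26 kg = 25.0 u.

m ≈ 25.0 u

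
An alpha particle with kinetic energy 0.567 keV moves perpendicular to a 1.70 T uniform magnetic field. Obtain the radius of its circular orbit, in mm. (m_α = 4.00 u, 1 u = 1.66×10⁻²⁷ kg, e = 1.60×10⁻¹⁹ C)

Convert the energy: K = 0.567 keV = 9.07×10^-17 J.
v = √(2K/m) = √(2·9.07×10^-17/6.64×10^-27) = 1.65×10^5 m/s.
r = mv/(qB) = (6.64×10^-27)(1.65×10^5) / [(2×1.60×10^-19)(1.70)] = 2.02×10^-3 m.

r ≈ 2.02 mm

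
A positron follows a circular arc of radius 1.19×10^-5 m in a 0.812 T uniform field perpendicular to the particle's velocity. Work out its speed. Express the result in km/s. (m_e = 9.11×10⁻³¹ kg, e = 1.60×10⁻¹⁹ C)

v ≈ 1700 km/s

From qvB = mv²/r, v = qBr/m.
v = (1×1.60×10^-19)(0.812)(1.19×10^-5) / (9.11×10^-31) = 1.70×10^6 m/s.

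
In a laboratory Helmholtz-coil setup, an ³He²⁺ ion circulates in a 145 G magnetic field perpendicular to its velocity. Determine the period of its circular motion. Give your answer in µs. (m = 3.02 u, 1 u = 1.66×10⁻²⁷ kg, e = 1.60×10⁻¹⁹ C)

The cyclotron period is independent of speed: T = 2πm/(qB).
T = 2π(5.01×10^-27) / [(2×1.60×10^-19)(0.0145)] = 6.79×10^-6 s.

T ≈ 6.79 µs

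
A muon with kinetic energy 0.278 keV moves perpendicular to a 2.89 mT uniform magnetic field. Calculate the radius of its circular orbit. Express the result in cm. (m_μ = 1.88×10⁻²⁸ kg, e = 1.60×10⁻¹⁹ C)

r ≈ 28.0 cm

Convert the energy: K = 0.278 keV = 4.45×10^-17 J.
v = √(2K/m) = √(2·4.45×10^-17/1.88×10^-28) = 6.88×10^5 m/s.
r = mv/(qB) = (1.88×10^-28)(6.88×10^5) / [(1×1.60×10^-19)(2.89×10^-3)] = 0.280 m.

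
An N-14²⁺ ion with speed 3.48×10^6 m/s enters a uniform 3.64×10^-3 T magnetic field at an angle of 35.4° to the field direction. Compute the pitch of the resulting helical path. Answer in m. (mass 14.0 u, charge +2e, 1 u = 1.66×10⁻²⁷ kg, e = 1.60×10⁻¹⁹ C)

pitch ≈ 356 m

The velocity component along B is v∥ = v cos35.4° = 2.84×10^6 m/s.
The cyclotron period T = 2πm/(qB) = 1.25×10^-4 s is set by m, q, B alone.
Pitch = v∥·T = (2.84×10^6)(1.25×10^-4) = 356 m.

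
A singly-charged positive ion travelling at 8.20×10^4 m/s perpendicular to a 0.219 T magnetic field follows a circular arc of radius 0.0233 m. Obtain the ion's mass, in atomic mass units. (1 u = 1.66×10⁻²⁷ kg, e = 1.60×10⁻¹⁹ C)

m ≈ 6.00 u

qvB = mv²/r ⇒ m = qBr/v.
m = (1×1.60×10^-19)(0.219)(0.0233) / (8.20×10^4) = 9.96×10^-27 kg = 6.00 u.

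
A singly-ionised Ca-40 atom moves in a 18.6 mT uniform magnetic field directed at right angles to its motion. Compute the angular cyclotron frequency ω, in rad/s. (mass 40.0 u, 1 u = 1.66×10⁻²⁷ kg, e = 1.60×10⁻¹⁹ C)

ω = qB/m = (1×1.60×10^-19)(0.0186) / (6.64×10^-26) = 4.48×10^4 rad/s.

ω ≈ 4.48×10^4 rad/s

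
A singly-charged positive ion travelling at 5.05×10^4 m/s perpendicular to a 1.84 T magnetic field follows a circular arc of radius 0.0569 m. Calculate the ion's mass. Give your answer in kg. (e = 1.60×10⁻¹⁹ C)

m ≈ 3.32×10^-25 kg

qvB = mv²/r ⇒ m = qBr/v.
m = (1×1.60×10^-19)(1.84)(0.0569) / (5.05×10^4) = 3.32×10^-25 kg.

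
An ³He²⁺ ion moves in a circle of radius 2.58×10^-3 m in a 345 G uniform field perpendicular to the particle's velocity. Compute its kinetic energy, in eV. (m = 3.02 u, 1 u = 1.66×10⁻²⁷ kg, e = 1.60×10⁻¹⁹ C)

v = qBr/m = (2×1.60×10^-19)(0.0345)(2.58×10^-3) / (5.01×10^-27) = 5680 m/s.
K = ½mv² = 0.5·(5.01×10^-27)·(5680)² = 8.09×10^-20 J = 0.506 eV.

K ≈ 0.506 eV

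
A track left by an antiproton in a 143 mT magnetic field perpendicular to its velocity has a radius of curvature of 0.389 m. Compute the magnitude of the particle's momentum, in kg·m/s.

p ≈ 8.90×10^-21 kg·m/s

Since qvB = mv²/r, the momentum p = mv = qBr.
p = (1×1.60×10^-19)(0.143)(0.389) = 8.90×10^-21 kg·m/s.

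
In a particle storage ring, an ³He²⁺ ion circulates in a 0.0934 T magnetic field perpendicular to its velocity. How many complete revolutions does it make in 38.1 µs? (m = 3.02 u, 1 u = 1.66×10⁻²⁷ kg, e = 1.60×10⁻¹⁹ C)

N = 36

T = 2πm/(qB) = 2π(5.0132×10^-27) / [(2×1.60×10^-19)(0.0934)] = 1.0539×10^-6 s.
N = t/T = 3.81×10^-5 / 1.0539×10^-6 ≈ 36.15, so 36 complete revolutions.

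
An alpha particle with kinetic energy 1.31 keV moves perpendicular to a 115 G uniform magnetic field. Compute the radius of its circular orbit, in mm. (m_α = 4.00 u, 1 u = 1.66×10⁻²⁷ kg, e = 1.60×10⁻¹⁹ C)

Convert the energy: K = 1.31 keV = 2.10×10^-16 J.
v = √(2K/m) = √(2·2.10×10^-16/6.64×10^-27) = 2.51×10^5 m/s.
r = mv/(qB) = (6.64×10^-27)(2.51×10^5) / [(2×1.60×10^-19)(0.0115)] = 0.453 m.

r ≈ 453 mm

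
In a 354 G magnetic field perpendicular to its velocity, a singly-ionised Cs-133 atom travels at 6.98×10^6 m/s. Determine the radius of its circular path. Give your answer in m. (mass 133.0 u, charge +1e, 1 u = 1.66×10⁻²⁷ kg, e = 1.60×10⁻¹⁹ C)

The magnetic force provides the centripetal force: qvB = mv²/r, so r = mv/(qB).
r = (2.21×10^-25 kg)(6.98×10^6 m/s) / [(1×1.60×10^-19 C)(0.0354 T)] = 272 m.

r ≈ 272 m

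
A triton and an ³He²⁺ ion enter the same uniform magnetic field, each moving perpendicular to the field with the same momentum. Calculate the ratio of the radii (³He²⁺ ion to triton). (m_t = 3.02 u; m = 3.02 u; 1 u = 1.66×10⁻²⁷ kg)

ratio ≈ 0.500

r = p/(qB) ⇒ at equal p, r ∝ 1/q.
r_{³He²⁺ ion}/r_{triton} = 0.500.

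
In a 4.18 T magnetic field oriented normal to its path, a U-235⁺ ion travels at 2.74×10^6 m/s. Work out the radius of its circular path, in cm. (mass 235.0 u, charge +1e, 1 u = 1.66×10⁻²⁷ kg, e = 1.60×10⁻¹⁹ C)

r ≈ 160 cm

The magnetic force provides the centripetal force: qvB = mv²/r, so r = mv/(qB).
r = (3.90×10^-25 kg)(2.74×10^6 m/s) / [(1×1.60×10^-19 C)(4.18 T)] = 1.60 m.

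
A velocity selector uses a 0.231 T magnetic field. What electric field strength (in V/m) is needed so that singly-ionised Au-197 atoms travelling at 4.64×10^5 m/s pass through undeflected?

E ≈ 1.07×10^5 V/m

qE = qvB ⇒ E = vB = (4.64×10^5)(0.231) = 1.07×10^5 V/m.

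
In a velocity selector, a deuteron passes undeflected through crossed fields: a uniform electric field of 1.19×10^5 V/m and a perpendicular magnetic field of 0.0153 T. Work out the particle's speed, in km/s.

v ≈ 7780 km/s

For zero net force, qE = qvB, so v = E/B.
v = (1.19×10^5) / (0.0153) = 7.78×10^6 m/s.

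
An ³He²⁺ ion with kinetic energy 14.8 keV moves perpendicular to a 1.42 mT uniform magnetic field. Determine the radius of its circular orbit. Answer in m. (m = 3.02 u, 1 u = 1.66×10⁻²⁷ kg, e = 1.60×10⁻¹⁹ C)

r ≈ 10.7 m

Convert the energy: K = 14.8 keV = 2.37×10^-15 J.
v = √(2K/m) = √(2·2.37×10^-15/5.01×10^-27) = 9.72×10^5 m/s.
r = mv/(qB) = (5.01×10^-27)(9.72×10^5) / [(2×1.60×10^-19)(1.42×10^-3)] = 10.7 m.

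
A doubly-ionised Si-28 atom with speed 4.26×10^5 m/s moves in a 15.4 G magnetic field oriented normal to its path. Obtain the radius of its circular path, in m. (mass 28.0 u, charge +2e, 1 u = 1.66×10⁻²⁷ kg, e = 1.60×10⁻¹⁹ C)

r ≈ 40.2 m

The magnetic force provides the centripetal force: qvB = mv²/r, so r = mv/(qB).
r = (4.65×10^-26 kg)(4.26×10^5 m/s) / [(2×1.60×10^-19 C)(1.54×10^-3 T)] = 40.2 m.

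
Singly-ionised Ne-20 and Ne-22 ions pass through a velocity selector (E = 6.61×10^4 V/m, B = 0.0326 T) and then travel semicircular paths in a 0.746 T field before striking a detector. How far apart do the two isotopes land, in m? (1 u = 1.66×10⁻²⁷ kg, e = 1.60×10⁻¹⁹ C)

Δd ≈ 0.113 m

Both emerge at v = E/B₁ = 2.03×10^6 m/s.
r = mv/(qB₂), so r₁ = 0.5640 m and r₂ = 0.6204 m, giving Δr = 0.0564 m.
After a semicircle each ion lands a diameter 2r from the entry slit, so the separation is 2Δr = 0.113 m.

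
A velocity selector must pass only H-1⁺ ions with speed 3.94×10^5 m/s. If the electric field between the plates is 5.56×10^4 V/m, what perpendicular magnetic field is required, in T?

qE = qvB ⇒ B = E/v = (5.56×10^4) / (3.94×10^5) = 0.141 T.

B ≈ 0.141 T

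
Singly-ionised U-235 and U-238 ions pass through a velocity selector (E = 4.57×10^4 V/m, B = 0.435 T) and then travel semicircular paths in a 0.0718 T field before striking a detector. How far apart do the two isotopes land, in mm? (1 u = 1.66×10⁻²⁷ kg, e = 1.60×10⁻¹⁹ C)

Both emerge at v = E/B₁ = 1.05×10^5 m/s.
r = mv/(qB₂), so r₁ = 3.5675 m and r₂ = 3.6130 m, giving Δr = 0.0455 m.
After a semicircle each ion lands a diameter 2r from the entry slit, so the separation is 2Δr = 0.0911 m.

Δd ≈ 91.1 mm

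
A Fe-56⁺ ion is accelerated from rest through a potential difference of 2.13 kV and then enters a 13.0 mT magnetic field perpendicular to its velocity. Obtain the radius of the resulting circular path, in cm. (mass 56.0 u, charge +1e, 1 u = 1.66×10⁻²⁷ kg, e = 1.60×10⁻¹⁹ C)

r ≈ 383 cm

The kinetic energy gained is K = qV = (1×1.60×10^-19)(2130) = 3.41×10^-16 J.
v = √(2K/m) = 8.56×10^4 m/s.
r = mv/(qB) = (9.30×10^-26)(8.56×10^4) / [(1×1.60×10^-19)(0.0130)] = 3.83 m.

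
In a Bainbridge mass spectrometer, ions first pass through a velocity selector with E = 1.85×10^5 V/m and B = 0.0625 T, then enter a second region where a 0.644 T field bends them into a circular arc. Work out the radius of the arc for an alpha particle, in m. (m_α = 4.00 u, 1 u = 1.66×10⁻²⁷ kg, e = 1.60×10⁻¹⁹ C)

r ≈ 0.0954 m

The selector passes v = E/B = 1.85×10^5/0.0625 = 2.96×10^6 m/s.
In the deflection region, r = mv/(qB₂) = (6.64×10^-27)(2.96×10^6) / [(2×1.60×10^-19)(0.644)] = 0.0954 m.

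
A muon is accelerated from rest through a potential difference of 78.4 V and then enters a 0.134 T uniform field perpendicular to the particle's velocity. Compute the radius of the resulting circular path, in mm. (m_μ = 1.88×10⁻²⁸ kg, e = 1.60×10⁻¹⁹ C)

r ≈ 3.20 mm

The kinetic energy gained is K = qV = (1×1.60×10^-19)(78.4) = 1.25×10^-17 J.
v = √(2K/m) = 3.65×10^5 m/s.
r = mv/(qB) = (1.88×10^-28)(3.65×10^5) / [(1×1.60×10^-19)(0.134)] = 3.20×10^-3 m.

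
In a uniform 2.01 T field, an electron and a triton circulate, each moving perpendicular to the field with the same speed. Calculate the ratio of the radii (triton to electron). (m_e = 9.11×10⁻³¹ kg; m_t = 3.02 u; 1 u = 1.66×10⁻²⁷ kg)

ratio ≈ 5500

r = mv/(qB) ⇒ at equal v, r ∝ m/q.
r_{triton}/r_{electron} = 5500.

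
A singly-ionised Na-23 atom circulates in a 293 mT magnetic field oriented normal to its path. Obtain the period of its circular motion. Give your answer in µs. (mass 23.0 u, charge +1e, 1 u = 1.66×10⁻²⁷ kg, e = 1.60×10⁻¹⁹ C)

T ≈ 5.12 µs

The cyclotron period is independent of speed: T = 2πm/(qB).
T = 2π(3.82×10^-26) / [(1×1.60×10^-19)(0.293)] = 5.12×10^-6 s.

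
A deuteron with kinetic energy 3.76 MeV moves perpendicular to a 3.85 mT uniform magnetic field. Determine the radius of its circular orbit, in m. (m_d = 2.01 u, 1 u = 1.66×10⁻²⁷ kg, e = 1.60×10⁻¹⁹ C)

r ≈ 103 m

Convert the energy: K = 3.76 MeV = 6.02×10^-13 J.
v = √(2K/m) = √(2·6.02×10^-13/3.34×10^-27) = 1.90×10^7 m/s.
r = mv/(qB) = (3.34×10^-27)(1.90×10^7) / [(1×1.60×10^-19)(3.85×10^-3)] = 103 m.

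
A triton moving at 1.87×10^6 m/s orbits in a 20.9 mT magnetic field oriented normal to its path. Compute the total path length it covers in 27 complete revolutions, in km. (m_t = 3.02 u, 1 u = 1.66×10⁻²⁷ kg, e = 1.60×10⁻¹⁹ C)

r = mv/(qB) = 2.80 m, so one revolution covers 2πr = 17.6 m.
In 27 revolutions: L = 27·2πr = 476 m.

L ≈ 0.476 km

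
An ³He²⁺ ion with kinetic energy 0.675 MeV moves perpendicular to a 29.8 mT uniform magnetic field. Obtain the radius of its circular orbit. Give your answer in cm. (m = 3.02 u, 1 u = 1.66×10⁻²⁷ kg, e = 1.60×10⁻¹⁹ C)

Convert the energy: K = 0.675 MeV = 1.08×10^-13 J.
v = √(2K/m) = √(2·1.08×10^-13/5.01×10^-27) = 6.56×10^6 m/s.
r = mv/(qB) = (5.01×10^-27)(6.56×10^6) / [(2×1.60×10^-19)(0.0298)] = 3.45 m.

r ≈ 345 cm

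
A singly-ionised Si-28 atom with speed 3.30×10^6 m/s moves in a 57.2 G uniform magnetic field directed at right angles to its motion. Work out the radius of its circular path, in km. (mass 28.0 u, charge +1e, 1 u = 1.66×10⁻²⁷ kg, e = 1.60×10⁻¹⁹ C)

r ≈ 0.168 km

The magnetic force provides the centripetal force: qvB = mv²/r, so r = mv/(qB).
r = (4.65×10^-26 kg)(3.30×10^6 m/s) / [(1×1.60×10^-19 C)(5.72×10^-3 T)] = 168 m.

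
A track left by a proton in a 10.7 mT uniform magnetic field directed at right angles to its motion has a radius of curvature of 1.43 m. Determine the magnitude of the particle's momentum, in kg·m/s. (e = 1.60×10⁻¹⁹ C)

Since qvB = mv²/r, the momentum p = mv = qBr.
p = (1×1.60×10^-19)(0.0107)(1.43) = 2.45×10^-21 kg·m/s.

p ≈ 2.45×10^-21 kg·m/s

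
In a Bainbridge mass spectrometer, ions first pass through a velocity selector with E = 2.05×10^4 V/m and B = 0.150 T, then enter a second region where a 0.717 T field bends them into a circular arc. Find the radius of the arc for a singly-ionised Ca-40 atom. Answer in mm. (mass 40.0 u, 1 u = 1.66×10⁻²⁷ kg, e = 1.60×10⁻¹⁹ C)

The selector passes v = E/B = 2.05×10^4/0.150 = 1.37×10^5 m/s.
In the deflection region, r = mv/(qB₂) = (6.64×10^-26)(1.37×10^5) / [(1×1.60×10^-19)(0.717)] = 0.0791 m.

r ≈ 79.1 mm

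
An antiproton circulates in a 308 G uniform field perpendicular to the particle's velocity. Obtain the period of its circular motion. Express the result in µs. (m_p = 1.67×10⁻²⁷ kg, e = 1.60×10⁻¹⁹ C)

The cyclotron period is independent of speed: T = 2πm/(qB).
T = 2π(1.67×10^-27) / [(1×1.60×10^-19)(0.0308)] = 2.13×10^-6 s.

T ≈ 2.13 µs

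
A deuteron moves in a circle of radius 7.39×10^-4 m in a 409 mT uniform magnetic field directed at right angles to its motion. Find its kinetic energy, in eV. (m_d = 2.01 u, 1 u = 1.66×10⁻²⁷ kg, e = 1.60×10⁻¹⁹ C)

v = qBr/m = (1×1.60×10^-19)(0.409)(7.39×10^-4) / (3.34×10^-27) = 1.45×10^4 m/s.
K = ½mv² = 0.5·(3.34×10^-27)·(1.45×10^4)² = 3.50×10^-19 J = 2.19 eV.

K ≈ 2.19 eV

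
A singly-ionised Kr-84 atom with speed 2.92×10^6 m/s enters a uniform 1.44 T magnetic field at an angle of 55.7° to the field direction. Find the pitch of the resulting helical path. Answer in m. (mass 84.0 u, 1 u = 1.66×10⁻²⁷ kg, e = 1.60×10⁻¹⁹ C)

The velocity component along B is v∥ = v cos55.7° = 1.65×10^6 m/s.
The cyclotron period T = 2πm/(qB) = 3.80×10^-6 s is set by m, q, B alone.
Pitch = v∥·T = (1.65×10^6)(3.80×10^-6) = 6.26 m.

pitch ≈ 6.26 m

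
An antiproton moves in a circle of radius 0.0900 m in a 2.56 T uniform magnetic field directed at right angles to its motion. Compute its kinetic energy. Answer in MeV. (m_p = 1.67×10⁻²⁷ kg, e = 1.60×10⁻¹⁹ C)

K ≈ 2.54 MeV

v = qBr/m = (1×1.60×10^-19)(2.56)(0.0900) / (1.67×10^-27) = 2.21×10^7 m/s.
K = ½mv² = 0.5·(1.67×10^-27)·(2.21×10^7)² = 4.07×10^-13 J = 2.54 MeV.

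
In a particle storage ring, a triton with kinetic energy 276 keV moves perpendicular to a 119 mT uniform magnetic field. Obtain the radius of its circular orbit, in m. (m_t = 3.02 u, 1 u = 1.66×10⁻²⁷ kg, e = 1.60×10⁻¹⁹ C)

r ≈ 1.11 m

Convert the energy: K = 276 keV = 4.42×10^-14 J.
v = √(2K/m) = √(2·4.42×10^-14/5.01×10^-27) = 4.20×10^6 m/s.
r = mv/(qB) = (5.01×10^-27)(4.20×10^6) / [(1×1.60×10^-19)(0.119)] = 1.11 m.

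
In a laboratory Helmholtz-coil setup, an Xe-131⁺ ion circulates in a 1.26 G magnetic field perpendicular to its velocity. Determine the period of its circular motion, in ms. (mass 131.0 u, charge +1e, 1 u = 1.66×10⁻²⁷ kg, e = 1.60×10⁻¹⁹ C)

The cyclotron period is independent of speed: T = 2πm/(qB).
T = 2π(2.17×10^-25) / [(1×1.60×10^-19)(1.26×10^-4)] = 0.0678 s.

T ≈ 67.8 ms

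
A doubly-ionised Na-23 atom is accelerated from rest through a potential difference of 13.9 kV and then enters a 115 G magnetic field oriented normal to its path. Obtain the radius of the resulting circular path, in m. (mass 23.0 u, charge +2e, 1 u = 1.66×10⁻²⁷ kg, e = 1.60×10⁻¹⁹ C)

The kinetic energy gained is K = qV = (2×1.60×10^-19)(1.39×10^4) = 4.45×10^-15 J.
v = √(2K/m) = 4.83×10^5 m/s.
r = mv/(qB) = (3.82×10^-26)(4.83×10^5) / [(2×1.60×10^-19)(0.0115)] = 5.01 m.

r ≈ 5.01 m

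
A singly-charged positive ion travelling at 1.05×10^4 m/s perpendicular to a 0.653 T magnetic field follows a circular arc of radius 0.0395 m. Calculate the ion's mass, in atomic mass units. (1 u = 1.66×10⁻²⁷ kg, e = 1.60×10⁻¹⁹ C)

m ≈ 237 u

qvB = mv²/r ⇒ m = qBr/v.
m = (1×1.60×10^-19)(0.653)(0.0395) / (1.05×10^4) = 3.93×10^-25 kg = 237 u.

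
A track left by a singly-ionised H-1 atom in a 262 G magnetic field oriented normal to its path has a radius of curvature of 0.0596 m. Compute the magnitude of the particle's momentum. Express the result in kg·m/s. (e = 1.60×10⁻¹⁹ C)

Since qvB = mv²/r, the momentum p = mv = qBr.
p = (1×1.60×10^-19)(0.0262)(0.0596) = 2.50×10^-22 kg·m/s.

p ≈ 2.50×10^-22 kg·m/s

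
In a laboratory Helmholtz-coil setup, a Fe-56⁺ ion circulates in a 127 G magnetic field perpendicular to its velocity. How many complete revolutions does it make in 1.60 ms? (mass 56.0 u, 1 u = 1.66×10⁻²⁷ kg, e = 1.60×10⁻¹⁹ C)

N = 5

T = 2πm/(qB) = 2π(9.296×10^-26) / [(1×1.60×10^-19)(0.0127)] = 2.8744×10^-4 s.
N = t/T = 1.60×10^-3 / 2.8744×10^-4 ≈ 5.57, so 5 complete revolutions.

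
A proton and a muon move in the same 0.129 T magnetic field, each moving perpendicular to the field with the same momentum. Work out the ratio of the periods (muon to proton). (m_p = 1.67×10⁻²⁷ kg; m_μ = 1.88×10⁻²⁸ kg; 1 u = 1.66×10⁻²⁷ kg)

ratio ≈ 0.113

T = 2πm/(qB) is independent of speed, so T₂/T₁ = (m₂/q₂)/(m₁/q₁).
T_{muon}/T_{proton} = (1.88×10^-28/1e) / (1.67×10^-27/1e) = 0.113.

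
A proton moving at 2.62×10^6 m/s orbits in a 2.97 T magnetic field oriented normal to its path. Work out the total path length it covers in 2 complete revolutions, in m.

r = mv/(qB) = 9.21×10^-3 m, so one revolution covers 2πr = 0.0579 m.
In 2 revolutions: L = 2·2πr = 0.116 m.

L ≈ 0.116 m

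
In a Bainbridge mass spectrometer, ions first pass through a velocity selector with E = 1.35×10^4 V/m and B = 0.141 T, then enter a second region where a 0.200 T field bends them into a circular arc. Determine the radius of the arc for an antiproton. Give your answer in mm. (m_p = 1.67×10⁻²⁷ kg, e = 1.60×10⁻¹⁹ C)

The selector passes v = E/B = 1.35×10^4/0.141 = 9.57×10^4 m/s.
In the deflection region, r = mv/(qB₂) = (1.67×10^-27)(9.57×10^4) / [(1×1.60×10^-19)(0.200)] = 5.00×10^-3 m.

r ≈ 5.00 mm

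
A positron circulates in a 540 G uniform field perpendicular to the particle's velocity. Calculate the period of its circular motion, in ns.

T ≈ 0.662 ns

The cyclotron period is independent of speed: T = 2πm/(qB).
T = 2π(9.11×10^-31) / [(1×1.60×10^-19)(0.0540)] = 6.62×10^-10 s.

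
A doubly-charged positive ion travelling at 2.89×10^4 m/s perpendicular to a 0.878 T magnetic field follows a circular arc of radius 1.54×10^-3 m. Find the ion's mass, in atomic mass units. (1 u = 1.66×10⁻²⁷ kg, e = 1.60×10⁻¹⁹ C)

qvB = mv²/r ⇒ m = qBr/v.
m = (2×1.60×10^-19)(0.878)(1.54×10^-3) / (2.89×10^4) = 1.50×10^-26 kg = 9.02 u.

m ≈ 9.02 u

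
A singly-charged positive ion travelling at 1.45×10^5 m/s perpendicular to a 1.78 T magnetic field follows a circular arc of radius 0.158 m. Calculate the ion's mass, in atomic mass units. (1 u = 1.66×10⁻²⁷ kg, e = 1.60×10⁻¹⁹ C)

qvB = mv²/r ⇒ m = qBr/v.
m = (1×1.60×10^-19)(1.78)(0.158) / (1.45×10^5) = 3.10×10^-25 kg = 187 u.

m ≈ 187 u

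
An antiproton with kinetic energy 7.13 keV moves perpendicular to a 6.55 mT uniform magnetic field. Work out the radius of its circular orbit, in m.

r ≈ 1.86 m

Convert the energy: K = 7.13 keV = 1.14×10^-15 J.
v = √(2K/m) = √(2·1.14×10^-15/1.67×10^-27) = 1.17×10^6 m/s.
r = mv/(qB) = (1.67×10^-27)(1.17×10^6) / [(1×1.60×10^-19)(6.55×10^-3)] = 1.86 m.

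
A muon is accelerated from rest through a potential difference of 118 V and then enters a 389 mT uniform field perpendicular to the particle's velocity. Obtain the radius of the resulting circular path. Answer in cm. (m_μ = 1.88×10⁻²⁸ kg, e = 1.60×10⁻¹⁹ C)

The kinetic energy gained is K = qV = (1×1.60×10^-19)(118) = 1.89×10^-17 J.
v = √(2K/m) = 4.48×10^5 m/s.
r = mv/(qB) = (1.88×10^-28)(4.48×10^5) / [(1×1.60×10^-19)(0.389)] = 1.35×10^-3 m.

r ≈ 0.135 cm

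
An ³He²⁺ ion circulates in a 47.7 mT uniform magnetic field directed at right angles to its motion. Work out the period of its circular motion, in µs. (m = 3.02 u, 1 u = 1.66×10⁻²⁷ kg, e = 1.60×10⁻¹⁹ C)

T ≈ 2.06 µs

The cyclotron period is independent of speed: T = 2πm/(qB).
T = 2π(5.01×10^-27) / [(2×1.60×10^-19)(0.0477)] = 2.06×10^-6 s.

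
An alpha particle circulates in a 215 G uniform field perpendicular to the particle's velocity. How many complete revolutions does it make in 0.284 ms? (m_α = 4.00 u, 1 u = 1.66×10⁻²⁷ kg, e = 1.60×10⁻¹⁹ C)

N = 46

T = 2πm/(qB) = 2π(6.64×10^-27) / [(2×1.60×10^-19)(0.0215)] = 6.0640×10^-6 s.
N = t/T = 2.84×10^-4 / 6.0640×10^-6 ≈ 46.83, so 46 complete revolutions.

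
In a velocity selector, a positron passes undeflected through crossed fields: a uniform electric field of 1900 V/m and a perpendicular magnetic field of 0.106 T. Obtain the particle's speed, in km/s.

For zero net force, qE = qvB, so v = E/B.
v = (1900) / (0.106) = 1.79×10^4 m/s.

v ≈ 17.9 km/s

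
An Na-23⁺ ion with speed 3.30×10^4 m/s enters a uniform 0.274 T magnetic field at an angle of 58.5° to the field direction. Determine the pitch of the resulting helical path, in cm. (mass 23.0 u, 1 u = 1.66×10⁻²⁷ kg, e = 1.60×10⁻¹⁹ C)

The velocity component along B is v∥ = v cos58.5° = 1.72×10^4 m/s.
The cyclotron period T = 2πm/(qB) = 5.47×10^-6 s is set by m, q, B alone.
Pitch = v∥·T = (1.72×10^4)(5.47×10^-6) = 0.0944 m.

pitch ≈ 9.44 cm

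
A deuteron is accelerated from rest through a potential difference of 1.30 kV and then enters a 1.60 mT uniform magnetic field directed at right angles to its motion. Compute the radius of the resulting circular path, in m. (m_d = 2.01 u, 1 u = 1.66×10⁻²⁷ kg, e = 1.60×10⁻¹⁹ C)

r ≈ 4.60 m

The kinetic energy gained is K = qV = (1×1.60×10^-19)(1300) = 2.08×10^-16 J.
v = √(2K/m) = 3.53×10^5 m/s.
r = mv/(qB) = (3.34×10^-27)(3.53×10^5) / [(1×1.60×10^-19)(1.60×10^-3)] = 4.60 m.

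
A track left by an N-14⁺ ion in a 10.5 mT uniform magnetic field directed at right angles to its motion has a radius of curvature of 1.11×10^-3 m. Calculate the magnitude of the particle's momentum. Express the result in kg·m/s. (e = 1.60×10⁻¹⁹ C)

p ≈ 1.86×10^-24 kg·m/s

Since qvB = mv²/r, the momentum p = mv = qBr.
p = (1×1.60×10^-19)(0.0105)(1.11×10^-3) = 1.86×10^-24 kg·m/s.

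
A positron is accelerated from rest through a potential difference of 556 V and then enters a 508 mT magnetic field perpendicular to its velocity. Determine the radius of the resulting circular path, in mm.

r ≈ 0.157 mm

The kinetic energy gained is K = qV = (1×1.60×10^-19)(556) = 8.90×10^-17 J.
v = √(2K/m) = 1.40×10^7 m/s.
r = mv/(qB) = (9.11×10^-31)(1.40×10^7) / [(1×1.60×10^-19)(0.508)] = 1.57×10^-4 m.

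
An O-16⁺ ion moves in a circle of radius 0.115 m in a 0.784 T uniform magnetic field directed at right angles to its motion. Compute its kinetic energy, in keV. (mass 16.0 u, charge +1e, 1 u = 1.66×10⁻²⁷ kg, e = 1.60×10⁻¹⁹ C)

v = qBr/m = (1×1.60×10^-19)(0.784)(0.115) / (2.66×10^-26) = 5.43×10^5 m/s.
K = ½mv² = 0.5·(2.66×10^-26)·(5.43×10^5)² = 3.92×10^-15 J = 24.5 keV.

K ≈ 24.5 keV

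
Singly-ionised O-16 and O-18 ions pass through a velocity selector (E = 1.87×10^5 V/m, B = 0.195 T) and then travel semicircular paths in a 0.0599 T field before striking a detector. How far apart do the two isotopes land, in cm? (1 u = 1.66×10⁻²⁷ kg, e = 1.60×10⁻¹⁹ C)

Δd ≈ 66.4 cm

Both emerge at v = E/B₁ = 9.59×10^5 m/s.
r = mv/(qB₂), so r₁ = 2.658 m and r₂ = 2.990 m, giving Δr = 0.332 m.
After a semicircle each ion lands a diameter 2r from the entry slit, so the separation is 2Δr = 0.664 m.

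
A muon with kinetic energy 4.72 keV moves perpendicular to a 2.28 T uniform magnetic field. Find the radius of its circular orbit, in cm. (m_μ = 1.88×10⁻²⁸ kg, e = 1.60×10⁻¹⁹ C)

r ≈ 0.146 cm

Convert the energy: K = 4.72 keV = 7.55×10^-16 J.
v = √(2K/m) = √(2·7.55×10^-16/1.88×10^-28) = 2.83×10^6 m/s.
r = mv/(qB) = (1.88×10^-28)(2.83×10^6) / [(1×1.60×10^-19)(2.28)] = 1.46×10^-3 m.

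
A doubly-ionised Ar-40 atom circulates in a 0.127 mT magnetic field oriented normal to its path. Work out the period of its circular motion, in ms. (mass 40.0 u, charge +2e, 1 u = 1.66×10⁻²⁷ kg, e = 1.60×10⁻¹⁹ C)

T ≈ 10.3 ms

The cyclotron period is independent of speed: T = 2πm/(qB).
T = 2π(6.64×10^-26) / [(2×1.60×10^-19)(1.27×10^-4)] = 0.0103 s.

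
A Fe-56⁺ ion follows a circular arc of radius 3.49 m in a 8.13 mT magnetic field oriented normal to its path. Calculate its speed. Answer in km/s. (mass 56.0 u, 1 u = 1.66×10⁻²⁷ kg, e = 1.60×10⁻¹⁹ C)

v ≈ 48.8 km/s

From qvB = mv²/r, v = qBr/m.
v = (1×1.60×10^-19)(8.13×10^-3)(3.49) / (9.30×10^-26) = 4.88×10^4 m/s.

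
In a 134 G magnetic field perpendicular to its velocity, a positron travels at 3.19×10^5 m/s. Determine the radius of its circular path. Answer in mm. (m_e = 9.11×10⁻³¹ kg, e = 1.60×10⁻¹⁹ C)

The magnetic force provides the centripetal force: qvB = mv²/r, so r = mv/(qB).
r = (9.11×10^-31 kg)(3.19×10^5 m/s) / [(1×1.60×10^-19 C)(0.0134 T)] = 1.36×10^-4 m.

r ≈ 0.136 mm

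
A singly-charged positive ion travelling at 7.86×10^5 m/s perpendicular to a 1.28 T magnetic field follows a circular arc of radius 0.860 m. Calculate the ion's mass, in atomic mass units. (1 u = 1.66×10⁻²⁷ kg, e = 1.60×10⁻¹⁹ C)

m ≈ 135 u

qvB = mv²/r ⇒ m = qBr/v.
m = (1×1.60×10^-19)(1.28)(0.860) / (7.86×10^5) = 2.24×10^-25 kg = 135 u.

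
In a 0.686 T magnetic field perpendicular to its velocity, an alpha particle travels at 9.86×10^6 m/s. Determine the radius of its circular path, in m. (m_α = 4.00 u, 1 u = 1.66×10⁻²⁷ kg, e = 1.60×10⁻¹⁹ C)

r ≈ 0.298 m

The magnetic force provides the centripetal force: qvB = mv²/r, so r = mv/(qB).
r = (6.64×10^-27 kg)(9.86×10^6 m/s) / [(2×1.60×10^-19 C)(0.686 T)] = 0.298 m.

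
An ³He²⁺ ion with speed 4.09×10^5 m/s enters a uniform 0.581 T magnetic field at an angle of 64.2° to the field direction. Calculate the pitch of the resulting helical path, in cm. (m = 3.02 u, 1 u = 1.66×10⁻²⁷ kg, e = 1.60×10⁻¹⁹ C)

The velocity component along B is v∥ = v cos64.2° = 1.78×10^5 m/s.
The cyclotron period T = 2πm/(qB) = 1.69×10^-7 s is set by m, q, B alone.
Pitch = v∥·T = (1.78×10^5)(1.69×10^-7) = 0.0302 m.

pitch ≈ 3.02 cm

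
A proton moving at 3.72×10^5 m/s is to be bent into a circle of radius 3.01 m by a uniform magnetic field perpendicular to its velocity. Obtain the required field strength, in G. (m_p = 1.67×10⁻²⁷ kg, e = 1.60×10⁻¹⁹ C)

B ≈ 12.9 G

qvB = mv²/r gives B = mv/(qr).
B = (1.67×10^-27)(3.72×10^5) / [(1×1.60×10^-19)(3.01)] = 1.29×10^-3 T.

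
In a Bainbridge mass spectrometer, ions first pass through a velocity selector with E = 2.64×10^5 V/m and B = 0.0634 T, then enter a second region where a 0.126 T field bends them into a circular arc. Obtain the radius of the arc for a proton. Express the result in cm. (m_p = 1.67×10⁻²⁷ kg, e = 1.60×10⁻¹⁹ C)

r ≈ 34.5 cm

The selector passes v = E/B = 2.64×10^5/0.0634 = 4.16×10^6 m/s.
In the deflection region, r = mv/(qB₂) = (1.67×10^-27)(4.16×10^6) / [(1×1.60×10^-19)(0.126)] = 0.345 m.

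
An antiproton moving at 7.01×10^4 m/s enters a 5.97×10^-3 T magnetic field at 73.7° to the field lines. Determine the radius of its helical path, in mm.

r ≈ 118 mm

Only the perpendicular component v⊥ = v sin73.7° = 6.73×10^4 m/s is bent by the field.
r = m v⊥ /(qB) = (1.67×10^-27)(6.73×10^4) / [(1×1.60×10^-19)(5.97×10^-3)] = 0.118 m.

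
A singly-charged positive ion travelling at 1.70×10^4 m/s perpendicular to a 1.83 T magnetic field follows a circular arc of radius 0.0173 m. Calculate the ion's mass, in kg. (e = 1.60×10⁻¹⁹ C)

qvB = mv²/r ⇒ m = qBr/v.
m = (1×1.60×10^-19)(1.83)(0.0173) / (1.70×10^4) = 2.98×10^-25 kg.

m ≈ 2.98×10^-25 kg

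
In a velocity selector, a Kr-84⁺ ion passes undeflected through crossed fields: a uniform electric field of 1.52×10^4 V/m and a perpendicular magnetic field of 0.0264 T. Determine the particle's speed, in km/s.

v ≈ 576 km/s

For zero net force, qE = qvB, so v = E/B.
v = (1.52×10^4) / (0.0264) = 5.76×10^5 m/s.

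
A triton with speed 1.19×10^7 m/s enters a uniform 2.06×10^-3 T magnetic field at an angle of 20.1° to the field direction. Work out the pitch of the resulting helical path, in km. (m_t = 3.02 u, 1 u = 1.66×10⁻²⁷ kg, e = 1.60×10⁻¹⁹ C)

pitch ≈ 1.07 km

The velocity component along B is v∥ = v cos20.1° = 1.12×10^7 m/s.
The cyclotron period T = 2πm/(qB) = 9.56×10^-5 s is set by m, q, B alone.
Pitch = v∥·T = (1.12×10^7)(9.56×10^-5) = 1070 m.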